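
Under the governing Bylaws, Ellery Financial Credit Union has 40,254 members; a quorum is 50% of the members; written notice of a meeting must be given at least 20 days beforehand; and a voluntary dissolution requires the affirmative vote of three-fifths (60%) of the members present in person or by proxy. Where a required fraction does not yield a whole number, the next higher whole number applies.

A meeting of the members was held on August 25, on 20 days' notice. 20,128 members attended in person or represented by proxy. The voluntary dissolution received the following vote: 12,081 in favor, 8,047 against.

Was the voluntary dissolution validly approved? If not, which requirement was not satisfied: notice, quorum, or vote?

Valid — all requirements satisfied.

Notice: 20 days given; 20 required. Satisfied.
Quorum: 50% of 40,254 = 20,127; 20,128 present. Satisfied.
Vote: requires three-fifths of those present (20,128); 3/5 of 20128 = 12076.80, rounded up to 12077, so 12,077 needed; 12,081 in favor. Satisfied.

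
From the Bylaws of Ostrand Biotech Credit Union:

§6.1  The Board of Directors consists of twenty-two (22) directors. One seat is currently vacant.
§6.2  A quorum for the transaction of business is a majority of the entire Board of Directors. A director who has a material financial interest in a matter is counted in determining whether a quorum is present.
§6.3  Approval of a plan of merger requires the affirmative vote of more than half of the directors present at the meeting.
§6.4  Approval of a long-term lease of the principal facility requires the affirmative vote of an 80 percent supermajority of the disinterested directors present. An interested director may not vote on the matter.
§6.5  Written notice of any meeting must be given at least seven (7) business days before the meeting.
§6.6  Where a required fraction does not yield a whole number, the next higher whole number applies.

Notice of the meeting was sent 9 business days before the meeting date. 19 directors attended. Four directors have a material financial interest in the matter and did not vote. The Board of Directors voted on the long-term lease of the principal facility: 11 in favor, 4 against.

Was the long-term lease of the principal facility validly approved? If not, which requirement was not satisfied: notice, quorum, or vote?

Notice: 9 business days given; 7 required (9 ≥ 7). Satisfied.
Quorum: 19 present (interested directors count toward quorum); quorum is 12. Satisfied.
Vote: the long-term lease of the principal facility requires four-fifths of the disinterested directors present (19 − 4 = 15). 4/5 of 15 = 12, so 12 affirmative votes are needed; 11 voted in favor. Not satisfied.

Invalid — vote requirement not satisfied.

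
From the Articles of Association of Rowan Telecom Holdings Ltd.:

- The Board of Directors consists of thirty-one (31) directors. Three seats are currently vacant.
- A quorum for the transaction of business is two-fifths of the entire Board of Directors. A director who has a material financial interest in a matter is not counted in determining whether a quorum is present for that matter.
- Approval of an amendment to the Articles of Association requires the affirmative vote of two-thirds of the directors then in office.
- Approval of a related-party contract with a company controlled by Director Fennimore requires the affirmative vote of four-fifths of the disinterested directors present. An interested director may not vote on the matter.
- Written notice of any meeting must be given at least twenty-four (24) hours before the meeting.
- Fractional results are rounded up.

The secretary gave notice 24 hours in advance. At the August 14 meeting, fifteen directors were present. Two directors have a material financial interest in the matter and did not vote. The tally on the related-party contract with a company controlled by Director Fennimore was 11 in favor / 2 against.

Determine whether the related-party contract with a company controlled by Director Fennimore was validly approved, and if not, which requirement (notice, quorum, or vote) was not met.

Notice: 24 hours given; 24 required (24 ≥ 24). Satisfied.
Quorum: 15 present, but the 2 interested directors do not count, leaving 13. Quorum is 13. Satisfied.
Vote: the related-party contract with a company controlled by Director Fennimore requires four-fifths of the disinterested directors present (15 − 2 = 13). 4/5 of 13 = 10.40, rounded up to 11, so 11 affirmative votes are needed; 11 voted in favor. Satisfied.

Valid — all requirements satisfied.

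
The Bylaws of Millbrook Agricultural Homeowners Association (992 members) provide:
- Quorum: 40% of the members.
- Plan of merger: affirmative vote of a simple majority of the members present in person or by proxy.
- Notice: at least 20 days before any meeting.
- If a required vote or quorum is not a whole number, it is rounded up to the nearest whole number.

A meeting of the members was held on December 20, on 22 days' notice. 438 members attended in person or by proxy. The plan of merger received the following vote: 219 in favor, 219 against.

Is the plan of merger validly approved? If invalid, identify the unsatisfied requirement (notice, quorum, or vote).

Invalid — vote requirement not satisfied.

Notice: 22 days given; 20 required. Satisfied.
Quorum: 40% of 992 = 396.80, rounded up to 397; 438 present. Satisfied.
Vote: requires a majority of those present (438); a majority of 438 is 220, so 220 needed; 219 in favor. Not satisfied.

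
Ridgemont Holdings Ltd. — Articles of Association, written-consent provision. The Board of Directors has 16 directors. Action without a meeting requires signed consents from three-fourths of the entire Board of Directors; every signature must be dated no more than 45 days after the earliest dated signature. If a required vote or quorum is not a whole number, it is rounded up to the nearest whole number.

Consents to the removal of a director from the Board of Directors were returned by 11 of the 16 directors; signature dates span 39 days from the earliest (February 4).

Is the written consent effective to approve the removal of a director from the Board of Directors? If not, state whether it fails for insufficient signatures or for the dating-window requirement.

Signatures required: three-fourths of 16 — 3/4 of 16 = 12, so 12 needed; 11 signed. Insufficient.
Dating window: the latest signature is 39 days after the earliest; the limit is 45 days. Within the window.

Not effective — insufficient signatures.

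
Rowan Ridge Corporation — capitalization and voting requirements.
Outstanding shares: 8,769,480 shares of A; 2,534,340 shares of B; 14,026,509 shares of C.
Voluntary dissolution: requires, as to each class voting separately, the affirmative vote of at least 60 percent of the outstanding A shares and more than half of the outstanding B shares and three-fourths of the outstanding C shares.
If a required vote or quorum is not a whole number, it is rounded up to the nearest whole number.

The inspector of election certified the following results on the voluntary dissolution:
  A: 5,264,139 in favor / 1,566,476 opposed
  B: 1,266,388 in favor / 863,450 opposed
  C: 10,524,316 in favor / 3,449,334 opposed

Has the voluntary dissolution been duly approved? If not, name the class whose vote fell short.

A: 3/5 of 8769480 = 5261688; 5,261,688 required, 5,264,139 in favor — approved.
B: a majority of 2534340 is 1267171; 1,267,171 required, 1,266,388 in favor — not approved.
C: 3/4 of 14026509 = 10519881.75, rounded up to 10519882; 10,519,882 required, 10,524,316 in favor — approved.

Not approved — the B shares did not give the required vote.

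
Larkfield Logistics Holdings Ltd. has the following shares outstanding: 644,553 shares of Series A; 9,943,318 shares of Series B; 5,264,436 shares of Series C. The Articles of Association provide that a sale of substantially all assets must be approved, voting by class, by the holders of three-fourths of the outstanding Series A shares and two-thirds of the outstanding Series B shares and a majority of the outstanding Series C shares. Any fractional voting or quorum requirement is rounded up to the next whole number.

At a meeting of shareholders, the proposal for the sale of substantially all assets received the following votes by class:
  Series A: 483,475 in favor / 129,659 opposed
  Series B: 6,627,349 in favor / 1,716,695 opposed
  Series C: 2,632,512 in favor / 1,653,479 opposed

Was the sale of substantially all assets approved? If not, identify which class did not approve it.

Series A: 3/4 of 644553 = 483414.75, rounded up to 483415; 483,415 required, 483,475 in favor — approved.
Series B: 2/3 of 9943318 = 6628878.67, rounded up to 6628879; 6,628,879 required, 6,627,349 in favor — not approved.
Series C: a majority of 5264436 is 2632219; 2,632,219 required, 2,632,512 in favor — approved.

Not approved — the Series B shares did not give the required vote.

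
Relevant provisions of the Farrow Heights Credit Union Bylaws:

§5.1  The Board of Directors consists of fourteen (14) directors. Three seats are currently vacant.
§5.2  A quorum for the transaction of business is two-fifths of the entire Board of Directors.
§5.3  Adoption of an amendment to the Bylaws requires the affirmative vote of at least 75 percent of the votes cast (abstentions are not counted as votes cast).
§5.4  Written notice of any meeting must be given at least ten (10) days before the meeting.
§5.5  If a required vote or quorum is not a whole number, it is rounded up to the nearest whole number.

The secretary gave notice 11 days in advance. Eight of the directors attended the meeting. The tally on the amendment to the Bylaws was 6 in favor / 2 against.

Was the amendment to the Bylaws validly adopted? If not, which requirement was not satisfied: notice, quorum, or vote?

Valid — all requirements satisfied.

Notice: 11 days given; 10 required (11 ≥ 10). Satisfied.
Quorum: 8 present; quorum is 6. Satisfied.
Vote: the amendment to the Bylaws requires three-fourths of the votes cast (8). 3/4 of 8 = 6, so 6 affirmative votes are needed; 6 voted in favor. Satisfied.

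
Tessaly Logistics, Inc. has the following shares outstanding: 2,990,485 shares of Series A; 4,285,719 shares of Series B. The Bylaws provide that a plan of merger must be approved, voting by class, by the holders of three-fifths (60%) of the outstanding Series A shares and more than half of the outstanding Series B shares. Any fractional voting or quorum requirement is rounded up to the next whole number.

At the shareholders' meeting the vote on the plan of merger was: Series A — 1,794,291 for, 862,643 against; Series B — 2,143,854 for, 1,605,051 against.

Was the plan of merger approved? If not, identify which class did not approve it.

Series A: 3/5 of 2990485 = 1794291; 1,794,291 required, 1,794,291 in favor — approved.
Series B: a majority of 4285719 is 2142860; 2,142,860 required, 2,143,854 in favor — approved.

Approved — every class gave the required vote.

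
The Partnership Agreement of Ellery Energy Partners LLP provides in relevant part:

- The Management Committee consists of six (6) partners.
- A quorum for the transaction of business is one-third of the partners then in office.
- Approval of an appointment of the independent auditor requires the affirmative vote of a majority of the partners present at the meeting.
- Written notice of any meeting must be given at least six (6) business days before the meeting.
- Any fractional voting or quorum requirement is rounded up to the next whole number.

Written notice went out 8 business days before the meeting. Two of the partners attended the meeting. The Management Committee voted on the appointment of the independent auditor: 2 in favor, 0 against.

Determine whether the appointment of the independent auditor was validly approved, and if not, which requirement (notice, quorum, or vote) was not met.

Valid — all requirements satisfied.

Notice: 8 business days given; 6 required (8 ≥ 6). Satisfied.
Quorum: 2 present; quorum is 2. Satisfied.
Vote: the appointment of the independent auditor requires a majority of the partners present (2). A majority of 2 is 2, so 2 affirmative votes are needed; 2 voted in favor. Satisfied.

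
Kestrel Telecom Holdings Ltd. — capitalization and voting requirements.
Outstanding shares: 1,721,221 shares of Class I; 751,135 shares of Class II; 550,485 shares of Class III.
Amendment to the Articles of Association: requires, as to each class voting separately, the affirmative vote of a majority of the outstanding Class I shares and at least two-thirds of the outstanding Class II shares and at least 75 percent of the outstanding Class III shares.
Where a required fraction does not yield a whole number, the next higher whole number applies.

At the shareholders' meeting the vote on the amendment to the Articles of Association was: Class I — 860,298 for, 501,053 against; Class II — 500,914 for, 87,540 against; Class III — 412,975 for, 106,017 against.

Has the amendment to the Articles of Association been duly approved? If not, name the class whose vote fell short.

Class I: a majority of 1721221 is 860611; 860,611 required, 860,298 in favor — not approved.
Class II: 2/3 of 751135 = 500756.67, rounded up to 500757; 500,757 required, 500,914 in favor — approved.
Class III: 3/4 of 550485 = 412863.75, rounded up to 412864; 412,864 required, 412,975 in favor — approved.

Not approved — the Class I shares did not give the required vote.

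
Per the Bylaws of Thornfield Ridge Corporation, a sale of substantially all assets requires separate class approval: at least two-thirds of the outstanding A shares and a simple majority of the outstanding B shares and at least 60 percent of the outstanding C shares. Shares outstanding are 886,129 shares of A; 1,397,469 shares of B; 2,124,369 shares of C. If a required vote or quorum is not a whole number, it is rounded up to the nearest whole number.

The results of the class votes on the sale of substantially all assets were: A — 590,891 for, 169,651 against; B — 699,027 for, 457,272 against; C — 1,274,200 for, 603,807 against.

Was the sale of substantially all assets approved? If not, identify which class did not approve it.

Not approved — the C shares did not give the required vote.

A: 2/3 of 886129 = 590752.67, rounded up to 590753; 590,753 required, 590,891 in favor — approved.
B: a majority of 1397469 is 698735; 698,735 required, 699,027 in favor — approved.
C: 3/5 of 2124369 = 1274621.40, rounded up to 1274622; 1,274,622 required, 1,274,200 in favor — not approved.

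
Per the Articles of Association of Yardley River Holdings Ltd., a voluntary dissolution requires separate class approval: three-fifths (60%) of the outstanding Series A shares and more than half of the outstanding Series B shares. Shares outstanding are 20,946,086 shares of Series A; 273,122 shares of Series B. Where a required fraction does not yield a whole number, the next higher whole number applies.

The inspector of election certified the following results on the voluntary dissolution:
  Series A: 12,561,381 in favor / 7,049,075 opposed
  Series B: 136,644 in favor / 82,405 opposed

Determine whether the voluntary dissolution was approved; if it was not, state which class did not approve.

Not approved — the Series A shares did not give the required vote.

Series A: 3/5 of 20946086 = 12567651.60, rounded up to 12567652; 12,567,652 required, 12,561,381 in favor — not approved.
Series B: a majority of 273122 is 136562; 136,562 required, 136,644 in favor — approved.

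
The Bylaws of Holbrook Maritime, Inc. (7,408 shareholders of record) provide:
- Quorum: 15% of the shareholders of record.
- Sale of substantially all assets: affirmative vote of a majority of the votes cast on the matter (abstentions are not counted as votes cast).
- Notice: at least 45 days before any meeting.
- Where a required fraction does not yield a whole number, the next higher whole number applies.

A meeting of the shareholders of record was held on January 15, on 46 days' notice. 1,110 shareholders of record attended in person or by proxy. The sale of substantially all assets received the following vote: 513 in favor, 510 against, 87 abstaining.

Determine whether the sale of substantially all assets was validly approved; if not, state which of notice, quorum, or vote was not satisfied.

Invalid — quorum requirement not satisfied.

Notice: 46 days given; 45 required. Satisfied.
Quorum: 15% of 7,408 = 1,111.20, rounded up to 1,112; 1,110 present. Not satisfied.
Vote: requires a majority of the votes cast (1,110 − 87 abstaining = 1,023); a majority of 1023 is 512, so 512 needed; 513 in favor. Satisfied.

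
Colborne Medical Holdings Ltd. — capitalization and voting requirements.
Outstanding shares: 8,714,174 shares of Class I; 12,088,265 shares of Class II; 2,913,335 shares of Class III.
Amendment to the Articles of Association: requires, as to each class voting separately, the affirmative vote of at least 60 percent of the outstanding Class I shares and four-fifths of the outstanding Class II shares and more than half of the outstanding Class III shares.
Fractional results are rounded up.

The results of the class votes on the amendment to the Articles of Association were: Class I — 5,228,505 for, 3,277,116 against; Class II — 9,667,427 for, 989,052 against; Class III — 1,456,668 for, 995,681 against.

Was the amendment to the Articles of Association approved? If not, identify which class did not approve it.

Class I: 3/5 of 8714174 = 5228504.40, rounded up to 5228505; 5,228,505 required, 5,228,505 in favor — approved.
Class II: 4/5 of 12088265 = 9670612; 9,670,612 required, 9,667,427 in favor — not approved.
Class III: a majority of 2913335 is 1456668; 1,456,668 required, 1,456,668 in favor — approved.

Not approved — the Class II shares did not give the required vote.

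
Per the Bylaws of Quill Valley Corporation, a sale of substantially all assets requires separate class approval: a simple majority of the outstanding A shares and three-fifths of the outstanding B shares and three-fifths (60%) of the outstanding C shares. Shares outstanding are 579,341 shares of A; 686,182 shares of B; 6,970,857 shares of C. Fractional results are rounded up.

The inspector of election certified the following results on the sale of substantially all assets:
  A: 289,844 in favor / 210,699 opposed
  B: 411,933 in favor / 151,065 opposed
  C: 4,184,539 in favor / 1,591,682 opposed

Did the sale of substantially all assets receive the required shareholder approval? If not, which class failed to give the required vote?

A: a majority of 579341 is 289671; 289,671 required, 289,844 in favor — approved.
B: 3/5 of 686182 = 411709.20, rounded up to 411710; 411,710 required, 411,933 in favor — approved.
C: 3/5 of 6970857 = 4182514.20, rounded up to 4182515; 4,182,515 required, 4,184,539 in favor — approved.

Approved — every class gave the required vote.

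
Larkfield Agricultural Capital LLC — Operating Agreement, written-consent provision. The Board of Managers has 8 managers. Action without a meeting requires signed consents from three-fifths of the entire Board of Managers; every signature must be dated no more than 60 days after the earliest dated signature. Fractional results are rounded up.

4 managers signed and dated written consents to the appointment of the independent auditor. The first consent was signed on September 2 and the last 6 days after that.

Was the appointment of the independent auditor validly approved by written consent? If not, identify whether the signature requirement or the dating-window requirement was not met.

Signatures required: three-fifths of 8 — 3/5 of 8 = 4.80, rounded up to 5, so 5 needed; 4 signed. Insufficient.
Dating window: the latest signature is 6 days after the earliest; the limit is 60 days. Within the window.

Not effective — insufficient signatures.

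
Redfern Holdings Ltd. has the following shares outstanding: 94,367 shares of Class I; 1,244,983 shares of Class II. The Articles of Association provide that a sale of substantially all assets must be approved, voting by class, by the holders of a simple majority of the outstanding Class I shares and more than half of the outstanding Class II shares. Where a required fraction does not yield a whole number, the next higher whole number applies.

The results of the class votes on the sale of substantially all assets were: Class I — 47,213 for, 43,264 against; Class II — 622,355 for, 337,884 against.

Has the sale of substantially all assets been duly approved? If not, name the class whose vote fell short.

Not approved — the Class II shares did not give the required vote.

Class I: a majority of 94367 is 47184; 47,184 required, 47,213 in favor — approved.
Class II: a majority of 1244983 is 622492; 622,492 required, 622,355 in favor — not approved.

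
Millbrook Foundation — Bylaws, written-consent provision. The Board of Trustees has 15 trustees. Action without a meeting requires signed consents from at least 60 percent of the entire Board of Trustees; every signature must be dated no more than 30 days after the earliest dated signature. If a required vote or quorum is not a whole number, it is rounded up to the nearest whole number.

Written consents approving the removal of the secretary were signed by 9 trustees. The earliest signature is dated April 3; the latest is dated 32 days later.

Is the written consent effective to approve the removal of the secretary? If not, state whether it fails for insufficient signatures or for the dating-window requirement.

Not effective — dating-window requirement not satisfied.

Signatures required: at least 60 percent of 15 — 3/5 of 15 = 9, so 9 needed; 9 signed. Sufficient.
Dating window: the latest signature is 32 days after the earliest; the limit is 30 days. Outside the window.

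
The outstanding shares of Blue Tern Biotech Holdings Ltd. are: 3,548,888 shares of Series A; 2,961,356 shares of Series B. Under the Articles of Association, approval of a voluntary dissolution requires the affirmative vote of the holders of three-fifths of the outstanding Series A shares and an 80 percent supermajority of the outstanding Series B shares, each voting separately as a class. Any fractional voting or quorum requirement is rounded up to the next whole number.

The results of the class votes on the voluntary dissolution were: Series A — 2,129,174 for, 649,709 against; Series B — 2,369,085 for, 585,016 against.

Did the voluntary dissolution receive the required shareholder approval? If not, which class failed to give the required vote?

Series A: 3/5 of 3548888 = 2129332.80, rounded up to 2129333; 2,129,333 required, 2,129,174 in favor — not approved.
Series B: 4/5 of 2961356 = 2369084.80, rounded up to 2369085; 2,369,085 required, 2,369,085 in favor — approved.

Not approved — the Series A shares did not give the required vote.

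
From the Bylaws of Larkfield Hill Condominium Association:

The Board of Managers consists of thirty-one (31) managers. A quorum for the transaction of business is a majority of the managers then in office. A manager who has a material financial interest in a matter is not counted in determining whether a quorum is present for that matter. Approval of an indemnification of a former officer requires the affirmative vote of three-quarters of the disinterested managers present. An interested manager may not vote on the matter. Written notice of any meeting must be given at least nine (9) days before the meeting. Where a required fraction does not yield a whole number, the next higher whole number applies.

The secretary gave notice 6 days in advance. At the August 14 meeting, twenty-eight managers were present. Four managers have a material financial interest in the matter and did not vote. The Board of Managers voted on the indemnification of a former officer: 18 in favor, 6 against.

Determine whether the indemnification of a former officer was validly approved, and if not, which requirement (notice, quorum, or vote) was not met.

Invalid — notice requirement not satisfied.

Notice: 6 days given; 9 required (6 < 9). Not satisfied.
Quorum: 28 present, but the 4 interested managers do not count, leaving 24. Quorum is 16. Satisfied.
Vote: the indemnification of a former officer requires three-fourths of the disinterested managers present (28 − 4 = 24). 3/4 of 24 = 18, so 18 affirmative votes are needed; 18 voted in favor. Satisfied.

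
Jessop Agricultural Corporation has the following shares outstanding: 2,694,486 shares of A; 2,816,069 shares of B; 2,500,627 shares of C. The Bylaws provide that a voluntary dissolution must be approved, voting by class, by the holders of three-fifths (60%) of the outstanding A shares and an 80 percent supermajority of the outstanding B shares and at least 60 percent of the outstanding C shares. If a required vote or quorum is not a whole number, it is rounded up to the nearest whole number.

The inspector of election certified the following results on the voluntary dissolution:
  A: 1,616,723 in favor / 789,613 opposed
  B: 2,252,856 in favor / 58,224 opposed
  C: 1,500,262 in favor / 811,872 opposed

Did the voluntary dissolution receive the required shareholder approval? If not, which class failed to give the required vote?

A: 3/5 of 2694486 = 1616691.60, rounded up to 1616692; 1,616,692 required, 1,616,723 in favor — approved.
B: 4/5 of 2816069 = 2252855.20, rounded up to 2252856; 2,252,856 required, 2,252,856 in favor — approved.
C: 3/5 of 2500627 = 1500376.20, rounded up to 1500377; 1,500,377 required, 1,500,262 in favor — not approved.

Not approved — the C shares did not give the required vote.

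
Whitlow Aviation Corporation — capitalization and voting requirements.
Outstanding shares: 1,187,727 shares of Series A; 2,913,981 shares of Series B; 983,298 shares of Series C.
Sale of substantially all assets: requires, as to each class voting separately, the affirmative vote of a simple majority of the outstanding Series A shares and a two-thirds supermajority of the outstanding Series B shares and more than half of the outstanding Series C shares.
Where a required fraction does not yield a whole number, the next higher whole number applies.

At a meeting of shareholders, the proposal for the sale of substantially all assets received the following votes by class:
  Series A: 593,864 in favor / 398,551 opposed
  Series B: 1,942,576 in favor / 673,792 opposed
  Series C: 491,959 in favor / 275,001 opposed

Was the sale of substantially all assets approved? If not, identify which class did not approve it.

Not approved — the Series B shares did not give the required vote.

Series A: a majority of 1187727 is 593864; 593,864 required, 593,864 in favor — approved.
Series B: 2/3 of 2913981 = 1942654; 1,942,654 required, 1,942,576 in favor — not approved.
Series C: a majority of 983298 is 491650; 491,650 required, 491,959 in favor — approved.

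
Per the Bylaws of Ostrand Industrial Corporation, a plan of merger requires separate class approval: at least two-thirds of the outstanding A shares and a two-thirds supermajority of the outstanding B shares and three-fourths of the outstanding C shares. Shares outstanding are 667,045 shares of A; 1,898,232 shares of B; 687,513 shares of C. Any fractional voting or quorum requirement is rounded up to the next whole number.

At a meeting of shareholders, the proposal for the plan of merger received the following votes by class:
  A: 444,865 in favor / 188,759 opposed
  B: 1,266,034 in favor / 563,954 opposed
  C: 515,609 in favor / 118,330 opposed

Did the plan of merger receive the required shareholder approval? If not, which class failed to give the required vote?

A: 2/3 of 667045 = 444696.67, rounded up to 444697; 444,697 required, 444,865 in favor — approved.
B: 2/3 of 1898232 = 1265488; 1,265,488 required, 1,266,034 in favor — approved.
C: 3/4 of 687513 = 515634.75, rounded up to 515635; 515,635 required, 515,609 in favor — not approved.

Not approved — the C shares did not give the required vote.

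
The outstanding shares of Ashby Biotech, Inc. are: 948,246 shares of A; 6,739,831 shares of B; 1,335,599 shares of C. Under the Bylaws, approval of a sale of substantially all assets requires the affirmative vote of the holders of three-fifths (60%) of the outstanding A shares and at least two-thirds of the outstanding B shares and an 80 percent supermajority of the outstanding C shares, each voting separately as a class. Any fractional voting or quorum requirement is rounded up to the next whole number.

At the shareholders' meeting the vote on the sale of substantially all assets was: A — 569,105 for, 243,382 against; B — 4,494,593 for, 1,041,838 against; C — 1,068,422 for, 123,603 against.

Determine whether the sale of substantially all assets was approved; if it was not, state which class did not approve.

A: 3/5 of 948246 = 568947.60, rounded up to 568948; 568,948 required, 569,105 in favor — approved.
B: 2/3 of 6739831 = 4493220.67, rounded up to 4493221; 4,493,221 required, 4,494,593 in favor — approved.
C: 4/5 of 1335599 = 1068479.20, rounded up to 1068480; 1,068,480 required, 1,068,422 in favor — not approved.

Not approved — the C shares did not give the required vote.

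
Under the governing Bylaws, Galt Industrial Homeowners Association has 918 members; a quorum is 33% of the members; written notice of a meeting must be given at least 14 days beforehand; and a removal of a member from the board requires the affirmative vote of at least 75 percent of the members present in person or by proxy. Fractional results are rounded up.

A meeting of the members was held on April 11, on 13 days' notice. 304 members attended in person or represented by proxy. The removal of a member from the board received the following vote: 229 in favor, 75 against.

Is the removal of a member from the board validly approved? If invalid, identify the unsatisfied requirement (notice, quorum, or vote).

Notice: 13 days given; 14 required. Not satisfied.
Quorum: 33% of 918 = 302.94, rounded up to 303; 304 present. Satisfied.
Vote: requires three-fourths of those present (304); 3/4 of 304 = 228, so 228 needed; 229 in favor. Satisfied.

Invalid — notice requirement not satisfied.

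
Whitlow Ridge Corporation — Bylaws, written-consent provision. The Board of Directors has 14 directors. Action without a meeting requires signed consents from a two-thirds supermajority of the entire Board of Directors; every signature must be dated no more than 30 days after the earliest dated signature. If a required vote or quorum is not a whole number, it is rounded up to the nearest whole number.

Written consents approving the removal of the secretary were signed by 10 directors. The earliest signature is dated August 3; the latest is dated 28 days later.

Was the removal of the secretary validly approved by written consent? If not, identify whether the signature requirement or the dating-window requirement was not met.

Signatures required: a two-thirds supermajority of 14 — 2/3 of 14 = 9.33, rounded up to 10, so 10 needed; 10 signed. Sufficient.
Dating window: the latest signature is 28 days after the earliest; the limit is 30 days. Within the window.

Effective — both the signature and dating-window requirements are satisfied.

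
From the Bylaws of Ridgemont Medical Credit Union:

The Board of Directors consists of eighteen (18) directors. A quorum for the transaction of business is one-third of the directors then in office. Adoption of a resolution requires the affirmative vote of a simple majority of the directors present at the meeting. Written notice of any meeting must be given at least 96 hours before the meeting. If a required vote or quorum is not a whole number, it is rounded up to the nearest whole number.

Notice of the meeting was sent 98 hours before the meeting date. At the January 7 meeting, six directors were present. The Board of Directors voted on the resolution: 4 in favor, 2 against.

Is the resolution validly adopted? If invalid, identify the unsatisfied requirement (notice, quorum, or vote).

Notice: 98 hours given; 96 required (98 ≥ 96). Satisfied.
Quorum: 6 present; quorum is 6. Satisfied.
Vote: the resolution requires a majority of the directors present (6). A majority of 6 is 4, so 4 affirmative votes are needed; 4 voted in favor. Satisfied.

Valid — all requirements satisfied.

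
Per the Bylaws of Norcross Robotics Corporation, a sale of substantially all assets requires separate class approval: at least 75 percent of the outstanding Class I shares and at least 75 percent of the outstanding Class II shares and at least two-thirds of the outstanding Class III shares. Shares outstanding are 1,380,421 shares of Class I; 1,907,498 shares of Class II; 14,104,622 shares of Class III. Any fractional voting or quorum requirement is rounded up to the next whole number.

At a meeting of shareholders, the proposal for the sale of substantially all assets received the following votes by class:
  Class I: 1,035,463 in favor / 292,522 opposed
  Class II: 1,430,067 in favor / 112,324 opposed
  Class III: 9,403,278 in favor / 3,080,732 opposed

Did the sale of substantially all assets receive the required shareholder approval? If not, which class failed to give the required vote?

Class I: 3/4 of 1380421 = 1035315.75, rounded up to 1035316; 1,035,316 required, 1,035,463 in favor — approved.
Class II: 3/4 of 1907498 = 1430623.50, rounded up to 1430624; 1,430,624 required, 1,430,067 in favor — not approved.
Class III: 2/3 of 14104622 = 9403081.33, rounded up to 9403082; 9,403,082 required, 9,403,278 in favor — approved.

Not approved — the Class II shares did not give the required vote.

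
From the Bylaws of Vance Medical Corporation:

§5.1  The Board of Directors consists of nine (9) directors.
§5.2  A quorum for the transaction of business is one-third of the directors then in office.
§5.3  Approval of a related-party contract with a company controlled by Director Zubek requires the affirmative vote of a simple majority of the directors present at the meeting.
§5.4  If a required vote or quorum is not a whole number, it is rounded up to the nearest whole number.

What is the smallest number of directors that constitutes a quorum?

3

1/3 of 9 = 3.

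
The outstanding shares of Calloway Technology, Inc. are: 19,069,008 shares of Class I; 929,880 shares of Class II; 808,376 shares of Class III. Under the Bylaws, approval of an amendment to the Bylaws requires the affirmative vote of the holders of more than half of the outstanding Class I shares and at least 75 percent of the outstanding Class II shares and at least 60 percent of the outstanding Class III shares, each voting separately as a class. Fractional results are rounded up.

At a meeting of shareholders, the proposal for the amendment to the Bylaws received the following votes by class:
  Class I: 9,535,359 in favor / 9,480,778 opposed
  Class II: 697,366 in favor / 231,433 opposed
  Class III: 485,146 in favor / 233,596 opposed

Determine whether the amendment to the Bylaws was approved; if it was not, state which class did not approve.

Not approved — the Class II shares did not give the required vote.

Class I: a majority of 19069008 is 9534505; 9,534,505 required, 9,535,359 in favor — approved.
Class II: 3/4 of 929880 = 697410; 697,410 required, 697,366 in favor — not approved.
Class III: 3/5 of 808376 = 485025.60, rounded up to 485026; 485,026 required, 485,146 in favor — approved.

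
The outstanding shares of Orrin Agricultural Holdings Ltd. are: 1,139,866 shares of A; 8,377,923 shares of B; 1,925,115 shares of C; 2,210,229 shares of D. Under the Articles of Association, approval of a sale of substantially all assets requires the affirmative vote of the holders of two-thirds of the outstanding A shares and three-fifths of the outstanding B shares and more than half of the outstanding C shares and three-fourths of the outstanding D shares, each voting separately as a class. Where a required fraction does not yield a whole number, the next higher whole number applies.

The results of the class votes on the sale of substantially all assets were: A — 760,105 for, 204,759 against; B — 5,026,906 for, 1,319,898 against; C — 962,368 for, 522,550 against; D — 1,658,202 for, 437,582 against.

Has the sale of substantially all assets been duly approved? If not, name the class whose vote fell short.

Not approved — the C shares did not give the required vote.

A: 2/3 of 1139866 = 759910.67, rounded up to 759911; 759,911 required, 760,105 in favor — approved.
B: 3/5 of 8377923 = 5026753.80, rounded up to 5026754; 5,026,754 required, 5,026,906 in favor — approved.
C: a majority of 1925115 is 962558; 962,558 required, 962,368 in favor — not approved.
D: 3/4 of 2210229 = 1657671.75, rounded up to 1657672; 1,657,672 required, 1,658,202 in favor — approved.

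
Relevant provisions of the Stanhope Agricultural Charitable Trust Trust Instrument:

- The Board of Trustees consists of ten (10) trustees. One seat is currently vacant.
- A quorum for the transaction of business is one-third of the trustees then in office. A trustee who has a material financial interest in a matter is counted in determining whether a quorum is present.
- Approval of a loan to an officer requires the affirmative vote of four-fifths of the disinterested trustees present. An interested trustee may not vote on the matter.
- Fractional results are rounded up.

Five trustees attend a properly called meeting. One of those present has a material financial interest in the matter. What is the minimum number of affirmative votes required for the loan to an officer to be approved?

The loan to an officer requires four-fifths of the disinterested trustees present (5 − 1 = 4).
4/5 of 4 = 3.20, rounded up to 4.

4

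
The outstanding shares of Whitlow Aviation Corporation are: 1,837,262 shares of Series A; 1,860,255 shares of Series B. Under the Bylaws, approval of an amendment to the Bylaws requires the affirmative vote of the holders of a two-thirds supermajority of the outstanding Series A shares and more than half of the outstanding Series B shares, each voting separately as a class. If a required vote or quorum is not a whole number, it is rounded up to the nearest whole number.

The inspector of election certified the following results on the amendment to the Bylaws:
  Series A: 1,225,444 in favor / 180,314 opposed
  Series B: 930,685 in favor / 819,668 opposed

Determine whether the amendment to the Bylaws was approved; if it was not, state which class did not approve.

Approved — every class gave the required vote.

Series A: 2/3 of 1837262 = 1224841.33, rounded up to 1224842; 1,224,842 required, 1,225,444 in favor — approved.
Series B: a majority of 1860255 is 930128; 930,128 required, 930,685 in favor — approved.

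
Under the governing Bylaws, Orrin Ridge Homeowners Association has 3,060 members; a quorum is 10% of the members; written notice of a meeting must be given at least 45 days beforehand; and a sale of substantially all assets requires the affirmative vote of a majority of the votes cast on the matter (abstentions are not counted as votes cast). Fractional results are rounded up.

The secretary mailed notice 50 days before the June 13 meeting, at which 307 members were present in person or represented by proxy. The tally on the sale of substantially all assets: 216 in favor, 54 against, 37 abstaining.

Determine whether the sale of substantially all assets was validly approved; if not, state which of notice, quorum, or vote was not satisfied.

Valid — all requirements satisfied.

Notice: 50 days given; 45 required. Satisfied.
Quorum: 10% of 3,060 = 306; 307 present. Satisfied.
Vote: requires a majority of the votes cast (307 − 37 abstaining = 270); a majority of 270 is 136, so 136 needed; 216 in favor. Satisfied.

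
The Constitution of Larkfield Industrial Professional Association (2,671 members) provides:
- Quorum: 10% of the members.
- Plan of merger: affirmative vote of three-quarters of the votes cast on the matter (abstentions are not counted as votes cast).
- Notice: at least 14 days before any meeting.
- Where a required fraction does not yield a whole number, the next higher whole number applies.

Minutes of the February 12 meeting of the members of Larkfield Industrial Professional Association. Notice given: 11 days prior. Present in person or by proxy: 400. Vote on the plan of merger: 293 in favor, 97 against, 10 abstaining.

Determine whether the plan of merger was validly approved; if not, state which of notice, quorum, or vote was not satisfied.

Notice: 11 days given; 14 required. Not satisfied.
Quorum: 10% of 2,671 = 267.10, rounded up to 268; 400 present. Satisfied.
Vote: requires three-fourths of the votes cast (400 − 10 abstaining = 390); 3/4 of 390 = 292.50, rounded up to 293, so 293 needed; 293 in favor. Satisfied.

Invalid — notice requirement not satisfied.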